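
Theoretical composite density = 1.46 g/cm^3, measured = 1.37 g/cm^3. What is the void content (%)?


Void% = (rho_theo - rho_actual)/rho_theo * 100 = (1.46 - 1.37)/1.46 * 100 = 6.16%

6.16%


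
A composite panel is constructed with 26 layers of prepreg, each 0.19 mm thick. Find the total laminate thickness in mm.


h = n * t_ply = 26 * 0.19 = 4.94 mm

4.94 mm


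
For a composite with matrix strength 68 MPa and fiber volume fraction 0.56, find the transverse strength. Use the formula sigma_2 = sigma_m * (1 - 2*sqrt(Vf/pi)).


factor = 1 - 2*sqrt(0.56/pi) = 0.1556
sigma_2 = 68 * 0.1556 = 10.58 MPa

10.58 MPa


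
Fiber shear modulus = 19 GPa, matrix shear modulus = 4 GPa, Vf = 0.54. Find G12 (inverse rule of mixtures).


1/G12 = Vf/Gf + (1-Vf)/Gm = 0.54/19 + 0.46/4
G12 = 6.97 GPa

6.97 GPa


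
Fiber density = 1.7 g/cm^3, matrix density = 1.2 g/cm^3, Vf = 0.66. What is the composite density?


rho_c = rho_f*Vf + rho_m*(1-Vf) = 1.7*0.66 + 1.2*0.34 = 1.53 g/cm^3

1.53 g/cm^3


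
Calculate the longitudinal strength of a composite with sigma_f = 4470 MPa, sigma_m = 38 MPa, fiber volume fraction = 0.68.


sigma_1 = sigma_f*Vf + sigma_m*(1-Vf) = 4470*0.68 + 38*0.32 = 3051.8 MPa

3051.8 MPa


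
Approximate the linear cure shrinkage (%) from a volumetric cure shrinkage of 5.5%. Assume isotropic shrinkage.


Linear shrinkage ≈ vol_shrink/3 = 5.5/3 = 1.833%

1.833%


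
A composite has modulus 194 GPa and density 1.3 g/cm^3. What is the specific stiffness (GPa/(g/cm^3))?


Specific stiffness = E/rho = 194/1.3 = 149.2 GPa/(g/cm^3)

149.2 GPa/(g/cm^3)


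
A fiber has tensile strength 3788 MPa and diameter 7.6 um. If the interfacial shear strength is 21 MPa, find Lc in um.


Lc = sigma_f * d / (2 * tau_i) = 3788 * 7.6 / (2 * 21) = 685.4 um

685.4 um


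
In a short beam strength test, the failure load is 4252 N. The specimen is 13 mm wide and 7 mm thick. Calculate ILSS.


ILSS = 3F/(4bh) = 3*4252/(4*13*7) = 35.04 MPa

35.04 MPa


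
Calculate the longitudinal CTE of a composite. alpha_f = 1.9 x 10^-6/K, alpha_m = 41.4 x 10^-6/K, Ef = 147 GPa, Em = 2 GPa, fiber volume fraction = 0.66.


E1 = Ef*Vf + Em*(1-Vf) = 97.7
alpha_1 = (alpha_f*Ef*Vf + alpha_m*Em*(1-Vf))/E1 = 2.17 x 10^-6/K

2.17 x 10^-6/K


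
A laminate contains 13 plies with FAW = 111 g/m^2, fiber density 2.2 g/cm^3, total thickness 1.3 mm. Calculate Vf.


Vf = n * FAW / (rho_f * h * 1000) = 13 * 111 / (2.2 * 1.3 * 1000) = 0.5045

0.5045


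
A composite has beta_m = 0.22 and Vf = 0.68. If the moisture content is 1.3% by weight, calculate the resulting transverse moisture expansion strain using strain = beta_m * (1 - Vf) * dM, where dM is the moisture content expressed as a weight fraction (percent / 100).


dM = 1.3/100 = 0.013
strain = beta_m * (1-Vf) * dM = 0.22 * 0.32 * 0.013 = 0.0009152

0.0009152


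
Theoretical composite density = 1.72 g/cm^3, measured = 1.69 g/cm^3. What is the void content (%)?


Void% = (rho_theo - rho_actual)/rho_theo * 100 = (1.72 - 1.69)/1.72 * 100 = 1.74%

1.74%


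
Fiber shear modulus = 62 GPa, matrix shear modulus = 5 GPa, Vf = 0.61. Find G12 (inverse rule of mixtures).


1/G12 = Vf/Gf + (1-Vf)/Gm = 0.61/62 + 0.39/5
G12 = 11.38 GPa

11.38 GPa


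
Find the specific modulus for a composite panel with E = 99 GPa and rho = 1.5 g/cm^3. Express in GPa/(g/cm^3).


Specific stiffness = E/rho = 99/1.5 = 66.0 GPa/(g/cm^3)

66.0 GPa/(g/cm^3)


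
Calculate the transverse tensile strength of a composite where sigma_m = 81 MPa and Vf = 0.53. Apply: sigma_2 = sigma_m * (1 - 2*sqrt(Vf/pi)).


factor = 1 - 2*sqrt(0.53/pi) = 0.1785
sigma_2 = 81 * 0.1785 = 14.46 MPa

14.46 MPa


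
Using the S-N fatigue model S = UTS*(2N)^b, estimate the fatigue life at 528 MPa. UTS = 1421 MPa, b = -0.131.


N = 0.5 * (S/UTS)^(1/b) = 0.5 * (528/1421)^(1/-0.131) = 957.4334 cycles

957.4334 cycles


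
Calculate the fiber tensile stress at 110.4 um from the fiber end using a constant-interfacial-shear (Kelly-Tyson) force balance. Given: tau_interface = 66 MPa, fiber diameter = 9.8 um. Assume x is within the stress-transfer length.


Force balance: sigma_f * (pi*d^2/4) = tau * (pi*d) * x  ->  sigma_f = 4 * tau * x / d
sigma_f = 4 * 66 * 110.4 / 9.8 = 2974.0 MPa

2974.0 MPa


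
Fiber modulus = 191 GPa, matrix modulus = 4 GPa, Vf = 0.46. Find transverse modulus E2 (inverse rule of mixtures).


1/E2 = Vf/Ef + (1-Vf)/Em = 0.46/191 + 0.54/4
E2 = 7.28 GPa

7.28 GPa


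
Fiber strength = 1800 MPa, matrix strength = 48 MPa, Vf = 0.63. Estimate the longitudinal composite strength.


sigma_1 = sigma_f*Vf + sigma_m*(1-Vf) = 1800*0.63 + 48*0.37 = 1151.8 MPa

1151.8 MPa


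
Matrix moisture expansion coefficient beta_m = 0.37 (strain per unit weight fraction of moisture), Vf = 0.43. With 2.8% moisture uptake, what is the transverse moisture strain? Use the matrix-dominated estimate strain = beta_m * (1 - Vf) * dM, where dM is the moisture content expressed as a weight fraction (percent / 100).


dM = 2.8/100 = 0.028
strain = beta_m * (1-Vf) * dM = 0.37 * 0.57 * 0.028 = 0.0059052

0.0059052


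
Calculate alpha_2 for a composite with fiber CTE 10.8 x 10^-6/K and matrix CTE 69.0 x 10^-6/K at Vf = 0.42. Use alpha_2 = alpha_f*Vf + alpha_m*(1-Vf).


alpha_2 = alpha_f*Vf + alpha_m*(1-Vf) = 10.8*0.42 + 69.0*0.58 = 44.6 x 10^-6/K

44.6 x 10^-6/K


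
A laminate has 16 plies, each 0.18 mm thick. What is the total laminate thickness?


h = n * t_ply = 16 * 0.18 = 2.88 mm

2.88 mm


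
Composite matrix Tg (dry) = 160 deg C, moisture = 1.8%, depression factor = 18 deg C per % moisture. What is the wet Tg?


Tg_wet = Tg_dry - k*moisture = 160 - 18*1.8 = 127.6 deg C

127.6 deg C


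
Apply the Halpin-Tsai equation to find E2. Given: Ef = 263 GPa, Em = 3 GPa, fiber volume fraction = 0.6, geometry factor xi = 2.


eta = (Ef/Em - 1)/(Ef/Em + xi) = (87.6667 - 1)/(87.6667 + 2) = 0.9665
E2 = Em*(1+xi*eta*Vf)/(1-eta*Vf) = 15.42 GPa

15.42 GPa


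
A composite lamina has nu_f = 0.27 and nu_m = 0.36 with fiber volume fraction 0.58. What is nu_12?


nu_12 = nu_f*Vf + nu_m*(1-Vf) = 0.27*0.58 + 0.36*0.42 = 0.3078

0.3078


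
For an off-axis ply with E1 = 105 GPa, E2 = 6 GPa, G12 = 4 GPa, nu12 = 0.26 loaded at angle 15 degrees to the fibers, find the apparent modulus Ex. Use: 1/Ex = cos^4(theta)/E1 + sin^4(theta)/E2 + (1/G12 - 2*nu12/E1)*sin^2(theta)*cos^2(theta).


cos^4(15) = 0.870513, sin^4(15) = 0.004487, sin^2(15)*cos^2(15) = 0.0625
1/G12 - 2*nu12/E1 = 1/4 - 2*0.26/105 = 0.245048 GPa^-1
1/Ex = 0.870513/105 + 0.004487/6 + 0.245048*0.0625 = 0.024354 GPa^-1
Ex = 41.06 GPa

41.06 GPa


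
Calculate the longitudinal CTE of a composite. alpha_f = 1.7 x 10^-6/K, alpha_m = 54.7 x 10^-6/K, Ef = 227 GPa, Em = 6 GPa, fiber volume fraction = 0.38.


E1 = Ef*Vf + Em*(1-Vf) = 89.98
alpha_1 = (alpha_f*Ef*Vf + alpha_m*Em*(1-Vf))/E1 = 3.89 x 10^-6/K

3.89 x 10^-6/K


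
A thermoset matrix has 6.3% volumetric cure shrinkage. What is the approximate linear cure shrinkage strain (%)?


Linear shrinkage ≈ vol_shrink/3 = 6.3/3 = 2.1%

2.1%


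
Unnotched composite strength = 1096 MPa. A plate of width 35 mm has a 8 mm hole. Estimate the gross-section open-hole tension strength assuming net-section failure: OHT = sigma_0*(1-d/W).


OHT = sigma_0*(1-d/W) = 1096*(1-8/35) = 845.5 MPa

845.5 MPa


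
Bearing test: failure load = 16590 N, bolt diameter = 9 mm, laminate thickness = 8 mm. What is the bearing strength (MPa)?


sigma_br = F/(d*h) = 16590/(9*8) = 230.4 MPa

230.4 MPa


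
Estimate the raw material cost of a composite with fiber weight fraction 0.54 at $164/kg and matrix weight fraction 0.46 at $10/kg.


Cost = cost_f*Wf + cost_m*Wm = 164*0.54 + 10*0.46 = $93.16/kg

$93.16/kg


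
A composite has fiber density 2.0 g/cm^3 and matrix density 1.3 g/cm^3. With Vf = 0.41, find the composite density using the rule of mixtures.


rho_c = rho_f*Vf + rho_m*(1-Vf) = 2.0*0.41 + 1.3*0.59 = 1.587 g/cm^3

1.587 g/cm^3


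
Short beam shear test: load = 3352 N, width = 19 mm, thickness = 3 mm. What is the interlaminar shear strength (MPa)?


ILSS = 3F/(4bh) = 3*3352/(4*19*3) = 44.11 MPa

44.11 MPa


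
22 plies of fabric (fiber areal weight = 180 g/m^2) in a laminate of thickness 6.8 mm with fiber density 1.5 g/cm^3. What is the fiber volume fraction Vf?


Vf = n * FAW / (rho_f * h * 1000) = 22 * 180 / (1.5 * 6.8 * 1000) = 0.3882

0.3882


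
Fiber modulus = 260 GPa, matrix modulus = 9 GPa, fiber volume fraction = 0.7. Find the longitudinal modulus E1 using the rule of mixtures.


E1 = Ef*Vf + Em*(1-Vf) = 260*0.7 + 9*0.3 = 184.7 GPa

184.7 GPa


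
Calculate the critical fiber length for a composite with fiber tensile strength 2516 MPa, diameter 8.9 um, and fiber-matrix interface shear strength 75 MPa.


Lc = sigma_f * d / (2 * tau_i) = 2516 * 8.9 / (2 * 75) = 149.3 um

149.3 um


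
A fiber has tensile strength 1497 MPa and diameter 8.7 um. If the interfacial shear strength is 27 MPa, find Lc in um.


Lc = sigma_f * d / (2 * tau_i) = 1497 * 8.7 / (2 * 27) = 241.2 um

241.2 um


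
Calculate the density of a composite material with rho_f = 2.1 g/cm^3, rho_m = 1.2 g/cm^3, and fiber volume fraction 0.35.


rho_c = rho_f*Vf + rho_m*(1-Vf) = 2.1*0.35 + 1.2*0.65 = 1.515 g/cm^3

1.515 g/cm^3


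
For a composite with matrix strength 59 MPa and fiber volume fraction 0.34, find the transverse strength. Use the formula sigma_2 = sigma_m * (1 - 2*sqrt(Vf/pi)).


factor = 1 - 2*sqrt(0.34/pi) = 0.342
sigma_2 = 59 * 0.342 = 20.18 MPa

20.18 MPa


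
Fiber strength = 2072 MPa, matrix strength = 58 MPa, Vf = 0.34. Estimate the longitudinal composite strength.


sigma_1 = sigma_f*Vf + sigma_m*(1-Vf) = 2072*0.34 + 58*0.66 = 742.8 MPa

742.8 MPa


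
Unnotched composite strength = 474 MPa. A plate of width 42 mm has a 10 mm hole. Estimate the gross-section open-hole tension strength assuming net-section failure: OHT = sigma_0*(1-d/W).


OHT = sigma_0*(1-d/W) = 474*(1-10/42) = 361.1 MPa

361.1 MPa


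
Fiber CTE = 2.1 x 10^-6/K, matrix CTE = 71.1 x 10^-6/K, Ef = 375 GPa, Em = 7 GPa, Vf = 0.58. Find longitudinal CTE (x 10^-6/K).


E1 = Ef*Vf + Em*(1-Vf) = 220.44
alpha_1 = (alpha_f*Ef*Vf + alpha_m*Em*(1-Vf))/E1 = 3.02 x 10^-6/K

3.02 x 10^-6/K


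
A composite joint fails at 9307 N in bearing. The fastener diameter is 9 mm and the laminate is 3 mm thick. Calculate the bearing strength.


sigma_br = F/(d*h) = 9307/(9*3) = 344.7 MPa

344.7 MPa


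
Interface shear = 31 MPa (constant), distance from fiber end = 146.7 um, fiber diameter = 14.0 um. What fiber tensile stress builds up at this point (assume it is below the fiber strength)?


Force balance: sigma_f * (pi*d^2/4) = tau * (pi*d) * x  ->  sigma_f = 4 * tau * x / d
sigma_f = 4 * 31 * 146.7 / 14.0 = 1299.3 MPa

1299.3 MPa


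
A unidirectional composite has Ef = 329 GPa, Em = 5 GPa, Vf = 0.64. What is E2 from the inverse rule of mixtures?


1/E2 = Vf/Ef + (1-Vf)/Em = 0.64/329 + 0.36/5
E2 = 13.52 GPa

13.52 GPa


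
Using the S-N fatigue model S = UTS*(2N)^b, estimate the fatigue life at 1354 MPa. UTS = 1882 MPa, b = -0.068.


N = 0.5 * (S/UTS)^(1/b) = 0.5 * (1354/1882)^(1/-0.068) = 63.3761 cycles

63.3761 cycles


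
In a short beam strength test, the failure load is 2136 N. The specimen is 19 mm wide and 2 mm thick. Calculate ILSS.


ILSS = 3F/(4bh) = 3*2136/(4*19*2) = 42.16 MPa

42.16 MPa


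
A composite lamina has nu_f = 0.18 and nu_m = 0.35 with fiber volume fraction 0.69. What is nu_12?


nu_12 = nu_f*Vf + nu_m*(1-Vf) = 0.18*0.69 + 0.35*0.31 = 0.2327

0.2327


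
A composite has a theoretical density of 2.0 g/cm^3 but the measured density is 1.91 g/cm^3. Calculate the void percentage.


Void% = (rho_theo - rho_actual)/rho_theo * 100 = (2.0 - 1.91)/2.0 * 100 = 4.5%

4.5%


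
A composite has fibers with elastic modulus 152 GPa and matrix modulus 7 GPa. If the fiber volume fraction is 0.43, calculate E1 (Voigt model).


E1 = Ef*Vf + Em*(1-Vf) = 152*0.43 + 7*0.57 = 69.35 GPa

69.35 GPa


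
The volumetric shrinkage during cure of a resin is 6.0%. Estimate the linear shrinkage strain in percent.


Linear shrinkage ≈ vol_shrink/3 = 6.0/3 = 2.0%

2.0%


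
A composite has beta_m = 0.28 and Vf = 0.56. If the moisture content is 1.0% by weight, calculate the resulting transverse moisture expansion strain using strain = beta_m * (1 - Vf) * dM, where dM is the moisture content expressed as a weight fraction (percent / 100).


dM = 1.0/100 = 0.01
strain = beta_m * (1-Vf) * dM = 0.28 * 0.44 * 0.01 = 0.001232

0.001232


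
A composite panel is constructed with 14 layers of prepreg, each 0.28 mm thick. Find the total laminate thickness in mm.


h = n * t_ply = 14 * 0.28 = 3.92 mm

3.92 mm


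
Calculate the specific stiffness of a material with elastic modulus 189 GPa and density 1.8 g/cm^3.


Specific stiffness = E/rho = 189/1.8 = 105.0 GPa/(g/cm^3)

105.0 GPa/(g/cm^3)


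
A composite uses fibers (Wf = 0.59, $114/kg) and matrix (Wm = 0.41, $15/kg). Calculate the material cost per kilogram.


Cost = cost_f*Wf + cost_m*Wm = 114*0.59 + 15*0.41 = $73.41/kg

$73.41/kg


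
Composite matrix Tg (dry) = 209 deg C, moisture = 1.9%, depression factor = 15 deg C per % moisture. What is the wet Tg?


Tg_wet = Tg_dry - k*moisture = 209 - 15*1.9 = 180.5 deg C

180.5 deg C


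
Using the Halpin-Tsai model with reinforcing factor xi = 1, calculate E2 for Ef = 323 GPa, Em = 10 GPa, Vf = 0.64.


eta = (Ef/Em - 1)/(Ef/Em + xi) = (32.3 - 1)/(32.3 + 1) = 0.9399
E2 = Em*(1+xi*eta*Vf)/(1-eta*Vf) = 40.2 GPa

40.2 GPa


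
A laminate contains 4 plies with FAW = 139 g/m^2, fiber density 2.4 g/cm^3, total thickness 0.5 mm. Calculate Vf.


Vf = n * FAW / (rho_f * h * 1000) = 4 * 139 / (2.4 * 0.5 * 1000) = 0.4633

0.4633


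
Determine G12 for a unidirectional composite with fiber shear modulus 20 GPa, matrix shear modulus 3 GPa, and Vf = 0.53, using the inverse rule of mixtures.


1/G12 = Vf/Gf + (1-Vf)/Gm = 0.53/20 + 0.47/3
G12 = 5.46 GPa

5.46 GPa


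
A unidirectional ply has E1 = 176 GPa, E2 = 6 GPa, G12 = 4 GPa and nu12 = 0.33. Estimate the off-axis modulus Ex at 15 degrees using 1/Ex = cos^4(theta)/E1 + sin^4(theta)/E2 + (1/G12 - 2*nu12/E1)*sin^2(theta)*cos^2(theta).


cos^4(15) = 0.870513, sin^4(15) = 0.004487, sin^2(15)*cos^2(15) = 0.0625
1/G12 - 2*nu12/E1 = 1/4 - 2*0.33/176 = 0.24625 GPa^-1
1/Ex = 0.870513/176 + 0.004487/6 + 0.24625*0.0625 = 0.0210846 GPa^-1
Ex = 47.43 GPa

47.43 GPa


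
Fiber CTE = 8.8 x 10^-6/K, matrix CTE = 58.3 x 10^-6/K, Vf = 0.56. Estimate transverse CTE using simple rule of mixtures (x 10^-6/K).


alpha_2 = alpha_f*Vf + alpha_m*(1-Vf) = 8.8*0.56 + 58.3*0.44 = 30.6 x 10^-6/K

30.6 x 10^-6/K


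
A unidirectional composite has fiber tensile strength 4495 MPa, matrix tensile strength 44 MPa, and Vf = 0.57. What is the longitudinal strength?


sigma_1 = sigma_f*Vf + sigma_m*(1-Vf) = 4495*0.57 + 44*0.43 = 2581.1 MPa

2581.1 MPa


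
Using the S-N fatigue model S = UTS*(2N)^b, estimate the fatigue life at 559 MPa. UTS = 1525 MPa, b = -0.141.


N = 0.5 * (S/UTS)^(1/b) = 0.5 * (559/1525)^(1/-0.141) = 616.8247 cycles

616.8247 cycles


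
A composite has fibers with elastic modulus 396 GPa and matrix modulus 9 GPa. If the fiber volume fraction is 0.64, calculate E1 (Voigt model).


E1 = Ef*Vf + Em*(1-Vf) = 396*0.64 + 9*0.36 = 256.68 GPa

256.68 GPa


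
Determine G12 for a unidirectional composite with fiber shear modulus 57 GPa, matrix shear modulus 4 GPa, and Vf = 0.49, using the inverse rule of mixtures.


1/G12 = Vf/Gf + (1-Vf)/Gm = 0.49/57 + 0.51/4
G12 = 7.35 GPa

7.35 GPa


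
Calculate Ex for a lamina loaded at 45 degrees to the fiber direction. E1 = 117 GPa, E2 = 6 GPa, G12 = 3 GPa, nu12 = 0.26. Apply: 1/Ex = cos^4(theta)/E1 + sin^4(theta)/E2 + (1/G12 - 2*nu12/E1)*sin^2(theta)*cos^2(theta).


cos^4(45) = 0.25, sin^4(45) = 0.25, sin^2(45)*cos^2(45) = 0.25
1/G12 - 2*nu12/E1 = 1/3 - 2*0.26/117 = 0.328889 GPa^-1
1/Ex = 0.25/117 + 0.25/6 + 0.328889*0.25 = 0.1260256 GPa^-1
Ex = 7.93 GPa

7.93 GPa


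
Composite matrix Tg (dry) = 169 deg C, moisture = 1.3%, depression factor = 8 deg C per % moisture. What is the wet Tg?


Tg_wet = Tg_dry - k*moisture = 169 - 8*1.3 = 158.6 deg C

158.6 deg C


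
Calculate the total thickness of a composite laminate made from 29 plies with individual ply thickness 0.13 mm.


h = n * t_ply = 29 * 0.13 = 3.77 mm

3.77 mm


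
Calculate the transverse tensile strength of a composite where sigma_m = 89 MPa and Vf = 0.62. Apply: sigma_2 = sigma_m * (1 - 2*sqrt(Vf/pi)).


factor = 1 - 2*sqrt(0.62/pi) = 0.1115
sigma_2 = 89 * 0.1115 = 9.92 MPa

9.92 MPa


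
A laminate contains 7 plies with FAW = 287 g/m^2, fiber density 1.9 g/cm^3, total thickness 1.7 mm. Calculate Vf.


Vf = n * FAW / (rho_f * h * 1000) = 7 * 287 / (1.9 * 1.7 * 1000) = 0.622

0.622


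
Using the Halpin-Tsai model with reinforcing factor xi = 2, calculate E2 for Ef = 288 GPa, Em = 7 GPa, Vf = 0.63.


eta = (Ef/Em - 1)/(Ef/Em + xi) = (41.1429 - 1)/(41.1429 + 2) = 0.9305
E2 = Em*(1+xi*eta*Vf)/(1-eta*Vf) = 36.75 GPa

36.75 GPa


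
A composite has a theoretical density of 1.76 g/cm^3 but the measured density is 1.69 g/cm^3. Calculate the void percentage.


Void% = (rho_theo - rho_actual)/rho_theo * 100 = (1.76 - 1.69)/1.76 * 100 = 3.98%

3.98%


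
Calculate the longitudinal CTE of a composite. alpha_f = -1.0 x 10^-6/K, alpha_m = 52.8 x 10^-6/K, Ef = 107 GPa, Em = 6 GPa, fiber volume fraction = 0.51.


E1 = Ef*Vf + Em*(1-Vf) = 57.51
alpha_1 = (alpha_f*Ef*Vf + alpha_m*Em*(1-Vf))/E1 = 1.75 x 10^-6/K

1.75 x 10^-6/K


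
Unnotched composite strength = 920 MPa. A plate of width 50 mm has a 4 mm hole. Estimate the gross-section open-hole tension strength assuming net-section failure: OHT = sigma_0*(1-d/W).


OHT = sigma_0*(1-d/W) = 920*(1-4/50) = 846.4 MPa

846.4 MPa


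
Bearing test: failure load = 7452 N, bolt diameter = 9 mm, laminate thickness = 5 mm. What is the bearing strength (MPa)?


sigma_br = F/(d*h) = 7452/(9*5) = 165.6 MPa

165.6 MPa


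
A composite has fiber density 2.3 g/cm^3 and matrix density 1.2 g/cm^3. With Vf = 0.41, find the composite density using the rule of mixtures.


rho_c = rho_f*Vf + rho_m*(1-Vf) = 2.3*0.41 + 1.2*0.59 = 1.651 g/cm^3

1.651 g/cm^3


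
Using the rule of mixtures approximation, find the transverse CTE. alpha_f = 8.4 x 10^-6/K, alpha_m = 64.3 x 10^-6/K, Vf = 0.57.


alpha_2 = alpha_f*Vf + alpha_m*(1-Vf) = 8.4*0.57 + 64.3*0.43 = 32.4 x 10^-6/K

32.4 x 10^-6/K


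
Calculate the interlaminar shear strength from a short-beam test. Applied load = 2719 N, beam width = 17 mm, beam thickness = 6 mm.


ILSS = 3F/(4bh) = 3*2719/(4*17*6) = 19.99 MPa

19.99 MPa


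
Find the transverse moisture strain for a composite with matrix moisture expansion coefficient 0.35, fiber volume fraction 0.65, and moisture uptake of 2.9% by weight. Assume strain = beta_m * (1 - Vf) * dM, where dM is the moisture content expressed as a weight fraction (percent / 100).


dM = 2.9/100 = 0.029
strain = beta_m * (1-Vf) * dM = 0.35 * 0.35 * 0.029 = 0.0035525

0.0035525


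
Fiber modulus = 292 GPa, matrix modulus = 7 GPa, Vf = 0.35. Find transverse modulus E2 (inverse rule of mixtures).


1/E2 = Vf/Ef + (1-Vf)/Em = 0.35/292 + 0.65/7
E2 = 10.63 GPa

10.63 GPa


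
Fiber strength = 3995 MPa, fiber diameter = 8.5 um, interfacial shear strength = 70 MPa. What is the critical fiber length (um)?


Lc = sigma_f * d / (2 * tau_i) = 3995 * 8.5 / (2 * 70) = 242.6 um

242.6 um


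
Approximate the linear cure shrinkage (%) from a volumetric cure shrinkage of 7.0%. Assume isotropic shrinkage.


Linear shrinkage ≈ vol_shrink/3 = 7.0/3 = 2.333%

2.333%


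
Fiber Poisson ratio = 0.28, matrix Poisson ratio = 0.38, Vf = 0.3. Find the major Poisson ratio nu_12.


nu_12 = nu_f*Vf + nu_m*(1-Vf) = 0.28*0.3 + 0.38*0.7 = 0.35

0.35


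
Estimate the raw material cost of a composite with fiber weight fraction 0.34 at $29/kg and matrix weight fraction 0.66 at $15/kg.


Cost = cost_f*Wf + cost_m*Wm = 29*0.34 + 15*0.66 = $19.76/kg

$19.76/kg


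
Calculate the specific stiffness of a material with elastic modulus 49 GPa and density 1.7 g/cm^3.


Specific stiffness = E/rho = 49/1.7 = 28.8 GPa/(g/cm^3)

28.8 GPa/(g/cm^3)


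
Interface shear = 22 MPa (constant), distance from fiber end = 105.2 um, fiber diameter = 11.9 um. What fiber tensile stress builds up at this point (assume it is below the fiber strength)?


Force balance: sigma_f * (pi*d^2/4) = tau * (pi*d) * x  ->  sigma_f = 4 * tau * x / d
sigma_f = 4 * 22 * 105.2 / 11.9 = 777.9 MPa

777.9 MPa


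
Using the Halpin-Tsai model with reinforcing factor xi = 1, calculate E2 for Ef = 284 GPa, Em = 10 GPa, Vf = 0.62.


eta = (Ef/Em - 1)/(Ef/Em + xi) = (28.4 - 1)/(28.4 + 1) = 0.932
E2 = Em*(1+xi*eta*Vf)/(1-eta*Vf) = 37.37 GPa

37.37 GPa


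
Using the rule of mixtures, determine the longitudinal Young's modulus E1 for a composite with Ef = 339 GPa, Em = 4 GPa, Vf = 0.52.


E1 = Ef*Vf + Em*(1-Vf) = 339*0.52 + 4*0.48 = 178.2 GPa

178.2 GPa


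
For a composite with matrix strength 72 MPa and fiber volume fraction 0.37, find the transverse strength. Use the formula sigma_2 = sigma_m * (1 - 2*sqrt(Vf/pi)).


factor = 1 - 2*sqrt(0.37/pi) = 0.3136
sigma_2 = 72 * 0.3136 = 22.58 MPa

22.58 MPa


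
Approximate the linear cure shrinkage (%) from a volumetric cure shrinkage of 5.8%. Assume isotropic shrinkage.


Linear shrinkage ≈ vol_shrink/3 = 5.8/3 = 1.933%

1.933%


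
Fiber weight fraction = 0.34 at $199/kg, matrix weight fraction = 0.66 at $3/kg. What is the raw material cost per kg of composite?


Cost = cost_f*Wf + cost_m*Wm = 199*0.34 + 3*0.66 = $69.64/kg

$69.64/kg


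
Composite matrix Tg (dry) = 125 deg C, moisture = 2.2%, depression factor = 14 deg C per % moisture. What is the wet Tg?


Tg_wet = Tg_dry - k*moisture = 125 - 14*2.2 = 94.2 deg C

94.2 deg C


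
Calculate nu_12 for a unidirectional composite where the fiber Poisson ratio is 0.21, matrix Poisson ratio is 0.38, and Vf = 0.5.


nu_12 = nu_f*Vf + nu_m*(1-Vf) = 0.21*0.5 + 0.38*0.5 = 0.295

0.295


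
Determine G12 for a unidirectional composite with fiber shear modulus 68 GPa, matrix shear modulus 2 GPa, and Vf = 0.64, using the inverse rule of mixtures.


1/G12 = Vf/Gf + (1-Vf)/Gm = 0.64/68 + 0.36/2
G12 = 5.28 GPa

5.28 GPa


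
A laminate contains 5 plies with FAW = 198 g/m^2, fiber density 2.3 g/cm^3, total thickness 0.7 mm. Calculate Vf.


Vf = n * FAW / (rho_f * h * 1000) = 5 * 198 / (2.3 * 0.7 * 1000) = 0.6149

0.6149


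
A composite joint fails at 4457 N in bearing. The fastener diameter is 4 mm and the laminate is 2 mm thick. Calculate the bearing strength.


sigma_br = F/(d*h) = 4457/(4*2) = 557.1 MPa

557.1 MPa


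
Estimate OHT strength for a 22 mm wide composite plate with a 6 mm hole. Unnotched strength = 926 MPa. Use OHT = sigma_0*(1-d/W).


OHT = sigma_0*(1-d/W) = 926*(1-6/22) = 673.5 MPa

673.5 MPa


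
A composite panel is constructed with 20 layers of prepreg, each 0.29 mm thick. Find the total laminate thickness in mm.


h = n * t_ply = 20 * 0.29 = 5.8 mm

5.8 mm


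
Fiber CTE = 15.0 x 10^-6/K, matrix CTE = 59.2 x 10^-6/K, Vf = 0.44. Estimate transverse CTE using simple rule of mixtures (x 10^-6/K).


alpha_2 = alpha_f*Vf + alpha_m*(1-Vf) = 15.0*0.44 + 59.2*0.56 = 39.8 x 10^-6/K

39.8 x 10^-6/K


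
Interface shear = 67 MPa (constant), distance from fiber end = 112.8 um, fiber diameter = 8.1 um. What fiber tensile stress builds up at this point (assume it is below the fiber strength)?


Force balance: sigma_f * (pi*d^2/4) = tau * (pi*d) * x  ->  sigma_f = 4 * tau * x / d
sigma_f = 4 * 67 * 112.8 / 8.1 = 3732.1 MPa

3732.1 MPa


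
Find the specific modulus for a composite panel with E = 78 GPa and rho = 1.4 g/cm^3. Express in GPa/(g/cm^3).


Specific stiffness = E/rho = 78/1.4 = 55.7 GPa/(g/cm^3)

55.7 GPa/(g/cm^3)


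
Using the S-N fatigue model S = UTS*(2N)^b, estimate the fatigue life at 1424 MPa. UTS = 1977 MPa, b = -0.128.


N = 0.5 * (S/UTS)^(1/b) = 0.5 * (1424/1977)^(1/-0.128) = 6.4897 cycles

6.4897 cycles


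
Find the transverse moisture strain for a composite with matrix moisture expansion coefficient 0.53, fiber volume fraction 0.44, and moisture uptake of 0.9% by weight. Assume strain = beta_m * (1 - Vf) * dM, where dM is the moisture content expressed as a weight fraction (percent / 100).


dM = 0.9/100 = 0.009
strain = beta_m * (1-Vf) * dM = 0.53 * 0.56 * 0.009 = 0.0026712

0.0026712


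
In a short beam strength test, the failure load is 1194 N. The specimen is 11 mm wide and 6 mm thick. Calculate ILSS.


ILSS = 3F/(4bh) = 3*1194/(4*11*6) = 13.57 MPa

13.57 MPa


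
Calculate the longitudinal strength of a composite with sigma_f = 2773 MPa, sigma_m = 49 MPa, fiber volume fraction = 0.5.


sigma_1 = sigma_f*Vf + sigma_m*(1-Vf) = 2773*0.5 + 49*0.5 = 1411.0 MPa

1411.0 MPa


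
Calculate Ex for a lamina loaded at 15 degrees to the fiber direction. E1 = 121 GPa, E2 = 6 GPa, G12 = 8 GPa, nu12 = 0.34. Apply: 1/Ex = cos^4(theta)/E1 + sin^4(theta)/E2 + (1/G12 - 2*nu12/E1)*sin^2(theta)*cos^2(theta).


cos^4(15) = 0.870513, sin^4(15) = 0.004487, sin^2(15)*cos^2(15) = 0.0625
1/G12 - 2*nu12/E1 = 1/8 - 2*0.34/121 = 0.11938 GPa^-1
1/Ex = 0.870513/121 + 0.004487/6 + 0.11938*0.0625 = 0.0154035 GPa^-1
Ex = 64.92 GPa

64.92 GPa


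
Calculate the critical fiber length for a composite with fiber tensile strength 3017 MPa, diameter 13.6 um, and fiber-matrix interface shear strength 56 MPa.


Lc = sigma_f * d / (2 * tau_i) = 3017 * 13.6 / (2 * 56) = 366.4 um

366.4 um


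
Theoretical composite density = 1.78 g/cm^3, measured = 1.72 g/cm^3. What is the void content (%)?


Void% = (rho_theo - rho_actual)/rho_theo * 100 = (1.78 - 1.72)/1.78 * 100 = 3.37%

3.37%


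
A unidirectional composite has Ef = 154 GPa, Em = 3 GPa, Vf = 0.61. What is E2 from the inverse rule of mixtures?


1/E2 = Vf/Ef + (1-Vf)/Em = 0.61/154 + 0.39/3
E2 = 7.46 GPa

7.46 GPa


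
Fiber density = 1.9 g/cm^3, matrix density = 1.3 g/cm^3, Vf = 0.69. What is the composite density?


rho_c = rho_f*Vf + rho_m*(1-Vf) = 1.9*0.69 + 1.3*0.31 = 1.714 g/cm^3

1.714 g/cm^3


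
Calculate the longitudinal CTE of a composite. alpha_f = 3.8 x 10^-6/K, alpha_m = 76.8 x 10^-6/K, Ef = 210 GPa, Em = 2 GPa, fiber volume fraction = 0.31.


E1 = Ef*Vf + Em*(1-Vf) = 66.48
alpha_1 = (alpha_f*Ef*Vf + alpha_m*Em*(1-Vf))/E1 = 5.32 x 10^-6/K

5.32 x 10^-6/K


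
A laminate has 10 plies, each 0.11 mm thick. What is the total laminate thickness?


h = n * t_ply = 10 * 0.11 = 1.1 mm

1.1 mm


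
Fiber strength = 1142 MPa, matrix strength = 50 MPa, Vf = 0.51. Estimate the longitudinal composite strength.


sigma_1 = sigma_f*Vf + sigma_m*(1-Vf) = 1142*0.51 + 50*0.49 = 606.9 MPa

606.9 MPa


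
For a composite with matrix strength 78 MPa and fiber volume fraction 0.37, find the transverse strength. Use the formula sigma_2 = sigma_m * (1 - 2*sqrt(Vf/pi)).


factor = 1 - 2*sqrt(0.37/pi) = 0.3136
sigma_2 = 78 * 0.3136 = 24.46 MPa

24.46 MPa


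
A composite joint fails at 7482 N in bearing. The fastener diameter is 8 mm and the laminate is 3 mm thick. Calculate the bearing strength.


sigma_br = F/(d*h) = 7482/(8*3) = 311.8 MPa

311.8 MPa


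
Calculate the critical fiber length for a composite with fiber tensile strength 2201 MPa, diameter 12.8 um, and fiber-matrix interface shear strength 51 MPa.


Lc = sigma_f * d / (2 * tau_i) = 2201 * 12.8 / (2 * 51) = 276.2 um

276.2 um


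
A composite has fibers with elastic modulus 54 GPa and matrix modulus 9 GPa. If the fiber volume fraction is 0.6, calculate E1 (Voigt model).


E1 = Ef*Vf + Em*(1-Vf) = 54*0.6 + 9*0.4 = 36.0 GPa

36.0 GPa


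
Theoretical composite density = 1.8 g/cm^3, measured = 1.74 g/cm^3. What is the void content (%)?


Void% = (rho_theo - rho_actual)/rho_theo * 100 = (1.8 - 1.74)/1.8 * 100 = 3.33%

3.33%


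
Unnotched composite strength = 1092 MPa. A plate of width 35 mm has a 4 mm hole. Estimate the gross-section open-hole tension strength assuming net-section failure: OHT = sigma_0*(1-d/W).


OHT = sigma_0*(1-d/W) = 1092*(1-4/35) = 967.2 MPa

967.2 MPa


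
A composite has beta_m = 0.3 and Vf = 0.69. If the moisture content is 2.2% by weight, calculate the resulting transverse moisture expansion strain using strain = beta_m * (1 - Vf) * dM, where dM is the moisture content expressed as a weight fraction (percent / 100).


dM = 2.2/100 = 0.022
strain = beta_m * (1-Vf) * dM = 0.3 * 0.31 * 0.022 = 0.002046

0.002046


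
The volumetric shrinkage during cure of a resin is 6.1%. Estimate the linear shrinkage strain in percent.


Linear shrinkage ≈ vol_shrink/3 = 6.1/3 = 2.033%

2.033%


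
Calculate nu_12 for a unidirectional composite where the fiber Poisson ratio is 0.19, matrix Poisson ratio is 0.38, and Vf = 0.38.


nu_12 = nu_f*Vf + nu_m*(1-Vf) = 0.19*0.38 + 0.38*0.62 = 0.3078

0.3078


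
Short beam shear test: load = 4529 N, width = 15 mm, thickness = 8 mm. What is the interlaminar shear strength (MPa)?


ILSS = 3F/(4bh) = 3*4529/(4*15*8) = 28.31 MPa

28.31 MPa


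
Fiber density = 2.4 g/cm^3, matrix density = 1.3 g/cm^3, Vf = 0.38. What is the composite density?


rho_c = rho_f*Vf + rho_m*(1-Vf) = 2.4*0.38 + 1.3*0.62 = 1.718 g/cm^3

1.718 g/cm^3


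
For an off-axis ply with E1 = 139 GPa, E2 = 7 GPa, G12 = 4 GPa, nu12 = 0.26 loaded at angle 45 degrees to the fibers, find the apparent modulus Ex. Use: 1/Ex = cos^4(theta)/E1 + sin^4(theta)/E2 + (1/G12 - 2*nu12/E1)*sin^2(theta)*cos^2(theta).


cos^4(45) = 0.25, sin^4(45) = 0.25, sin^2(45)*cos^2(45) = 0.25
1/G12 - 2*nu12/E1 = 1/4 - 2*0.26/139 = 0.246259 GPa^-1
1/Ex = 0.25/139 + 0.25/7 + 0.246259*0.25 = 0.0990776 GPa^-1
Ex = 10.09 GPa

10.09 GPa


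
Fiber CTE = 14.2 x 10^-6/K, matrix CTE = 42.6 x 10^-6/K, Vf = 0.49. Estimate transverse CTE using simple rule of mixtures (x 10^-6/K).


alpha_2 = alpha_f*Vf + alpha_m*(1-Vf) = 14.2*0.49 + 42.6*0.51 = 28.7 x 10^-6/K

28.7 x 10^-6/K


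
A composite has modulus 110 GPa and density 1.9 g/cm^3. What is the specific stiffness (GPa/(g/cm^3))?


Specific stiffness = E/rho = 110/1.9 = 57.9 GPa/(g/cm^3)

57.9 GPa/(g/cm^3)


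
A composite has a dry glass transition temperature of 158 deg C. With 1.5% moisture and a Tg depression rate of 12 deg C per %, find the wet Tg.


Tg_wet = Tg_dry - k*moisture = 158 - 12*1.5 = 140.0 deg C

140.0 deg C


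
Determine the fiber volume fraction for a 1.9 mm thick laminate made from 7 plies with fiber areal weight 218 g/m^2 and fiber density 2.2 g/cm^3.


Vf = n * FAW / (rho_f * h * 1000) = 7 * 218 / (2.2 * 1.9 * 1000) = 0.3651

0.3651


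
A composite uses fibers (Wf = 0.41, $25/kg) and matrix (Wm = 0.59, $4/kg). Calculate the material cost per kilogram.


Cost = cost_f*Wf + cost_m*Wm = 25*0.41 + 4*0.59 = $12.61/kg

$12.61/kg


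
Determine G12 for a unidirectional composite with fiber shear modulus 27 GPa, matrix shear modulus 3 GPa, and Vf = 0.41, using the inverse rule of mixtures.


1/G12 = Vf/Gf + (1-Vf)/Gm = 0.41/27 + 0.59/3
G12 = 4.72 GPa

4.72 GPa


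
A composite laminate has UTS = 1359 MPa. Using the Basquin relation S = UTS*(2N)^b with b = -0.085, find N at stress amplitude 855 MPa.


N = 0.5 * (S/UTS)^(1/b) = 0.5 * (855/1359)^(1/-0.085) = 116.5887 cycles

116.5887 cycles


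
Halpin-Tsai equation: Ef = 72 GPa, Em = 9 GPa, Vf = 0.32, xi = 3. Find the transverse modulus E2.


eta = (Ef/Em - 1)/(Ef/Em + xi) = (8.0 - 1)/(8.0 + 3) = 0.6364
E2 = Em*(1+xi*eta*Vf)/(1-eta*Vf) = 18.21 GPa

18.21 GPa


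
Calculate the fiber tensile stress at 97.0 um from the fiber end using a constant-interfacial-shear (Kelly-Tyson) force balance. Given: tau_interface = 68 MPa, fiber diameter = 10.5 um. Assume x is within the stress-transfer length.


Force balance: sigma_f * (pi*d^2/4) = tau * (pi*d) * x  ->  sigma_f = 4 * tau * x / d
sigma_f = 4 * 68 * 97.0 / 10.5 = 2512.8 MPa

2512.8 MPa


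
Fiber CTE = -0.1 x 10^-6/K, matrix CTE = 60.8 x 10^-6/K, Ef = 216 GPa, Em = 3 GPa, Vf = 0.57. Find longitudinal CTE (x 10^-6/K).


E1 = Ef*Vf + Em*(1-Vf) = 124.41
alpha_1 = (alpha_f*Ef*Vf + alpha_m*Em*(1-Vf))/E1 = 0.53 x 10^-6/K

0.53 x 10^-6/K


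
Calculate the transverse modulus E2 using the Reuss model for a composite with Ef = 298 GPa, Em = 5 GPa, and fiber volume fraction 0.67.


1/E2 = Vf/Ef + (1-Vf)/Em = 0.67/298 + 0.33/5
E2 = 14.65 GPa

14.65 GPa


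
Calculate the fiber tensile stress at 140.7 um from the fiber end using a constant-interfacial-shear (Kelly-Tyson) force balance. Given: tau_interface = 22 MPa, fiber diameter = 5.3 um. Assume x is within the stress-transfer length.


Force balance: sigma_f * (pi*d^2/4) = tau * (pi*d) * x  ->  sigma_f = 4 * tau * x / d
sigma_f = 4 * 22 * 140.7 / 5.3 = 2336.2 MPa

2336.2 MPa


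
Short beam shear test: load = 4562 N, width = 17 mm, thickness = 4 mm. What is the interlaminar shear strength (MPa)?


ILSS = 3F/(4bh) = 3*4562/(4*17*4) = 50.32 MPa

50.32 MPa


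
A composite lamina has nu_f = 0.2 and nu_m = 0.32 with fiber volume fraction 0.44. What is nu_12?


nu_12 = nu_f*Vf + nu_m*(1-Vf) = 0.2*0.44 + 0.32*0.56 = 0.2672

0.2672


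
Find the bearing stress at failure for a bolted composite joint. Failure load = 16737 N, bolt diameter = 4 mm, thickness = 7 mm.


sigma_br = F/(d*h) = 16737/(4*7) = 597.8 MPa

597.8 MPa


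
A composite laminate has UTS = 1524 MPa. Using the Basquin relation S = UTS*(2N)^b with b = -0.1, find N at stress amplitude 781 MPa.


N = 0.5 * (S/UTS)^(1/b) = 0.5 * (781/1524)^(1/-0.1) = 400.2297 cycles

400.2297 cycles


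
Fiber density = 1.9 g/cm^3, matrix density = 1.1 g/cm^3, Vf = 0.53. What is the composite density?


rho_c = rho_f*Vf + rho_m*(1-Vf) = 1.9*0.53 + 1.1*0.47 = 1.524 g/cm^3

1.524 g/cm^3


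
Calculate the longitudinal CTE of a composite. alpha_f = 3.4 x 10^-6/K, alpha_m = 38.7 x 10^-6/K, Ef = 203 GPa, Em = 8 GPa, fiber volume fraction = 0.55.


E1 = Ef*Vf + Em*(1-Vf) = 115.25
alpha_1 = (alpha_f*Ef*Vf + alpha_m*Em*(1-Vf))/E1 = 4.5 x 10^-6/K

4.5 x 10^-6/K


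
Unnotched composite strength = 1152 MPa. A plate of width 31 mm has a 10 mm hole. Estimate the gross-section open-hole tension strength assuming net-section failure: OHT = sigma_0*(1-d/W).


OHT = sigma_0*(1-d/W) = 1152*(1-10/31) = 780.4 MPa

780.4 MPa


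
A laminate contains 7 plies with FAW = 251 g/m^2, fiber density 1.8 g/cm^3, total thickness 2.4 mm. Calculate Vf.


Vf = n * FAW / (rho_f * h * 1000) = 7 * 251 / (1.8 * 2.4 * 1000) = 0.4067

0.4067


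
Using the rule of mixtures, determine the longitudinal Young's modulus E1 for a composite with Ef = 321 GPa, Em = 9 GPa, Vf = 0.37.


E1 = Ef*Vf + Em*(1-Vf) = 321*0.37 + 9*0.63 = 124.44 GPa

124.44 GPa


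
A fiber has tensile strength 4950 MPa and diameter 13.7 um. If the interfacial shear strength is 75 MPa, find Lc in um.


Lc = sigma_f * d / (2 * tau_i) = 4950 * 13.7 / (2 * 75) = 452.1 um

452.1 um


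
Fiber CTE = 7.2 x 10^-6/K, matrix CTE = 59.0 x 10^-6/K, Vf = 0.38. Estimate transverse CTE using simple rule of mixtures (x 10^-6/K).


alpha_2 = alpha_f*Vf + alpha_m*(1-Vf) = 7.2*0.38 + 59.0*0.62 = 39.3 x 10^-6/K

39.3 x 10^-6/K


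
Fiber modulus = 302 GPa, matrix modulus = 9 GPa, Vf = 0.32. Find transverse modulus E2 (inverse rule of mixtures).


1/E2 = Vf/Ef + (1-Vf)/Em = 0.32/302 + 0.68/9
E2 = 13.05 GPa

13.05 GPa


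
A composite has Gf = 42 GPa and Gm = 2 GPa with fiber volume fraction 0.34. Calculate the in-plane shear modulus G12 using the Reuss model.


1/G12 = Vf/Gf + (1-Vf)/Gm = 0.34/42 + 0.66/2
G12 = 2.96 GPa

2.96 GPa


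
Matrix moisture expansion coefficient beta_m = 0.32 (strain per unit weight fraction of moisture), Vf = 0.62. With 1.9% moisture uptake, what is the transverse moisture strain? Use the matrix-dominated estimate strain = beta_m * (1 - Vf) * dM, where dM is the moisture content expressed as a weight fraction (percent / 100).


dM = 1.9/100 = 0.019
strain = beta_m * (1-Vf) * dM = 0.32 * 0.38 * 0.019 = 0.0023104

0.0023104


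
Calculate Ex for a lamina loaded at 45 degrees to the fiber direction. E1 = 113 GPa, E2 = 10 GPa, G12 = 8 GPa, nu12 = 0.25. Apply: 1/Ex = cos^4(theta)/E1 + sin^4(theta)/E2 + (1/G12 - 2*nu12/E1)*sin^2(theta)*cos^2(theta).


cos^4(45) = 0.25, sin^4(45) = 0.25, sin^2(45)*cos^2(45) = 0.25
1/G12 - 2*nu12/E1 = 1/8 - 2*0.25/113 = 0.120575 GPa^-1
1/Ex = 0.25/113 + 0.25/10 + 0.120575*0.25 = 0.0573562 GPa^-1
Ex = 17.43 GPa

17.43 GPa


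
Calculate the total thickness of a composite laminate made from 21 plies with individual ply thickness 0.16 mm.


h = n * t_ply = 21 * 0.16 = 3.36 mm

3.36 mm


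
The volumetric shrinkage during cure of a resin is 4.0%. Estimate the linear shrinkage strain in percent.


Linear shrinkage ≈ vol_shrink/3 = 4.0/3 = 1.333%

1.333%


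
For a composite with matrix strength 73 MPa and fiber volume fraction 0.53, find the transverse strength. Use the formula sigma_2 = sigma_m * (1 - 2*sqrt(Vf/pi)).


factor = 1 - 2*sqrt(0.53/pi) = 0.1785
sigma_2 = 73 * 0.1785 = 13.03 MPa

13.03 MPa


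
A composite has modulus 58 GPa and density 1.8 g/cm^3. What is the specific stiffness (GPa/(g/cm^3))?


Specific stiffness = E/rho = 58/1.8 = 32.2 GPa/(g/cm^3)

32.2 GPa/(g/cm^3)


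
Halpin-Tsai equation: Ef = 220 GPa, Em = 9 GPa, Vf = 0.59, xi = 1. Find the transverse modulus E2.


eta = (Ef/Em - 1)/(Ef/Em + xi) = (24.4444 - 1)/(24.4444 + 1) = 0.9214
E2 = Em*(1+xi*eta*Vf)/(1-eta*Vf) = 30.44 GPa

30.44 GPa


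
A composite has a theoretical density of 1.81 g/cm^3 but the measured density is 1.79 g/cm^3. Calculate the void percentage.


Void% = (rho_theo - rho_actual)/rho_theo * 100 = (1.81 - 1.79)/1.81 * 100 = 1.1%

1.1%


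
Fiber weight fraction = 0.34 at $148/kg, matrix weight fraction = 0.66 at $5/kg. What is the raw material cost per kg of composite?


Cost = cost_f*Wf + cost_m*Wm = 148*0.34 + 5*0.66 = $53.62/kg

$53.62/kg


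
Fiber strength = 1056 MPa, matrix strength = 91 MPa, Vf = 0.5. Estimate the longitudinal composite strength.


sigma_1 = sigma_f*Vf + sigma_m*(1-Vf) = 1056*0.5 + 91*0.5 = 573.5 MPa

573.5 MPa


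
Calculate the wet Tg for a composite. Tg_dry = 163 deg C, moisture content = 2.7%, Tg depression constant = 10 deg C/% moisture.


Tg_wet = Tg_dry - k*moisture = 163 - 10*2.7 = 136.0 deg C

136.0 deg C


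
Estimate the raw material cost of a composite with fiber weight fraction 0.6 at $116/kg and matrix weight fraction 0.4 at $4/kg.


Cost = cost_f*Wf + cost_m*Wm = 116*0.6 + 4*0.4 = $71.2/kg

$71.2/kg


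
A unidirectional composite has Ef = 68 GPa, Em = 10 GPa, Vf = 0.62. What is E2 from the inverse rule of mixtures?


1/E2 = Vf/Ef + (1-Vf)/Em = 0.62/68 + 0.38/10
E2 = 21.22 GPa

21.22 GPa


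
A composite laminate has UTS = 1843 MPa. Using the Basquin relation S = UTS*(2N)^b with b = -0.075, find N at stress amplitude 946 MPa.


N = 0.5 * (S/UTS)^(1/b) = 0.5 * (946/1843)^(1/-0.075) = 3637.1342 cycles

3637.1342 cycles


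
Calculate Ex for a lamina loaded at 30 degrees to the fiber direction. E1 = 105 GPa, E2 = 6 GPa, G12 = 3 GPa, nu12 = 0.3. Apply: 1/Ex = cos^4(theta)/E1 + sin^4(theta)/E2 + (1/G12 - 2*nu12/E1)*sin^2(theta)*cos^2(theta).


cos^4(30) = 0.5625, sin^4(30) = 0.0625, sin^2(30)*cos^2(30) = 0.1875
1/G12 - 2*nu12/E1 = 1/3 - 2*0.3/105 = 0.327619 GPa^-1
1/Ex = 0.5625/105 + 0.0625/6 + 0.327619*0.1875 = 0.0772024 GPa^-1
Ex = 12.95 GPa

12.95 GPa
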